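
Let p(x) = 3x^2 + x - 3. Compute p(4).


Using direct substitution:
  3 * (4)^2 = 48
  1 * (4)^1 = 4
  constant: -3
Sum = 48 + 4 - 3 = 49


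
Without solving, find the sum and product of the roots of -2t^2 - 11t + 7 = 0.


For at^2+bt+c=0: sum = -b/a, product = c/a.
a=-2, b=-11, c=7
Sum = -(-11)/-2 = -11/2
Product = (7)/-2 = -7/2


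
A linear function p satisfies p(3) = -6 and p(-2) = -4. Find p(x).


p(x) = mx + b. Using p(3)=-6, p(-2)=-4:
m = (-6 + 4)/(3 + 2) = -2/5 = -2/5
b = -6 - m*(3) = -6 + 6/5 = -24/5
p(x) = -(2/5)x - (24/5)


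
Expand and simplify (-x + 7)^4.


Expand (-x + 7)^4 by repeated multiplication:
  (-x + 7)^2 = x^2 - 14x + 49
  (-x + 7)^3 = -x^3 + 21x^2 - 147x + 343
= x^4 - 28x^3 + 294x^2 - 1372x + 2401


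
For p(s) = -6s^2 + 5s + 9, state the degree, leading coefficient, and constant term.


Highest power of s is 2, with coefficient -6. Constant term is 9.
Degree = 2, leading coefficient = -6, constant term = 9


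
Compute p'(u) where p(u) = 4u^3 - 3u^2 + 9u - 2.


Apply the power rule term by term:
  d/du(4u^3) = 12u^2
  d/du(-3u^2) = -6u
  d/du(9u) = 9
  d/du(-2) = 0
p'(u) = 12u^2 - 6u + 9


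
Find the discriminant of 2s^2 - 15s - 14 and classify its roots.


D = b^2 - 4ac = (-15)^2 - 4(2)(-14) = 225 + 112 = 337
Since D > 0: two distinct irrational roots


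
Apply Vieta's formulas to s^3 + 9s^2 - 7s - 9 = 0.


Monic cubic s^3+bs^2+cs+d=0: sum=-b, pairwise sum=c, product=-d.
b=9, c=-7, d=-9
r1+r2+r3 = -9
r1r2+r1r3+r2r3 = -7
r1r2r3 = 9


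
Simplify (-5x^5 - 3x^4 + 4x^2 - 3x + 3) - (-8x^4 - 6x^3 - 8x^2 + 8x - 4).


Distribute the minus sign:
  (-5x^5 - 3x^4 + 4x^2 - 3x + 3)
- (-8x^4 - 6x^3 - 8x^2 + 8x - 4)
Negate second polynomial: 8x^4 + 6x^3 + 8x^2 - 8x + 4
Add: -5x^5 + 5x^4 + 6x^3 + 12x^2 - 11x + 7


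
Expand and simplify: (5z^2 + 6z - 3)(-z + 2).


Distribute each term of the first polynomial:
  (5z^2)(-z + 2) = -5z^3 + 10z^2
  (6z)(-z + 2) = -6z^2 + 12z
  (-3)(-z + 2) = 3z - 6
Sum: -5z^3 + 4z^2 + 15z - 6


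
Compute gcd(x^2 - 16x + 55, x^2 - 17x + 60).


Factor each:
  x^2 - 16x + 55 = (x - 5)(x - 11)
  x^2 - 17x + 60 = (x - 5)(x - 12)
Common monic factor: x - 5


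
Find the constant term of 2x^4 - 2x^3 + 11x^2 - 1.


Read off the constant term: -1


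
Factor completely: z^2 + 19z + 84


Roots satisfy r1 + r2 = -b/a = -19 and r1*r2 = c/a = 84.
So r1 = -12, r2 = -7.
z^2 + 19z + 84 = (z - r1)(z - r2) = (z + 12)(z + 7)


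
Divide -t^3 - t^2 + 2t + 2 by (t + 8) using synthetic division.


Synthetic division with c = -8. Coefficients: -1, -1, 2, 2
Bring down -1.
  -1 * -8 = 8; 8 - 1 = 7
  7 * -8 = -56; -56 + 2 = -54
  -54 * -8 = 432; 432 + 2 = 434
Quotient: -t^2 + 7t - 54, Remainder: 434


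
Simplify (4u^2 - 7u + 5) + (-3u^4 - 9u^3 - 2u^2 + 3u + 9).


Align terms by degree and add:
  4u^2 - 7u + 5
  -3u^4 - 9u^3 - 2u^2 + 3u + 9
= -3u^4 - 9u^3 + 2u^2 - 4u + 14


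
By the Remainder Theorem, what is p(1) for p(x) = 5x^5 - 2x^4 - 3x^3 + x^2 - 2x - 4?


By the Remainder Theorem, the remainder equals p(1):
  5*(1)^5 = 5
  -2*(1)^4 = -2
  -3*(1)^3 = -3
  1*(1)^2 = 1
  -2*(1)^1 = -2
  constant: -4
Sum: 5 - 2 - 3 + 1 - 2 - 4 = -5


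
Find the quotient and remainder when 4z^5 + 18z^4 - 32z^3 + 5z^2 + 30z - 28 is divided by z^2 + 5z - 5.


(4z^5 + 18z^4 - 32z^3 + 5z^2 + 30z - 28) / (z^2 + 5z - 5)
Step 1: 4z^3 * (z^2 + 5z - 5) = 4z^5 + 20z^4 - 20z^3; subtract.
Step 2: -2z^2 * (z^2 + 5z - 5) = -2z^4 - 10z^3 + 10z^2; subtract.
Step 3: -2z * (z^2 + 5z - 5) = -2z^3 - 10z^2 + 10z; subtract.
Step 4: 5 * (z^2 + 5z - 5) = 5z^2 + 25z - 25; subtract.
Quotient: 4z^3 - 2z^2 - 2z + 5, Remainder: -5z - 3


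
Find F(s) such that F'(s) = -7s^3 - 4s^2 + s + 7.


Reverse power rule on each term:
  ∫ -7s^3 ds = -(7/4)s^4
  ∫ -4s^2 ds = -(4/3)s^3
  ∫ s ds = (1/2)s^2
  ∫ 7 ds = 7s
F(s) = -(7/4)s^4 - (4/3)s^3 + (1/2)s^2 + 7s + C


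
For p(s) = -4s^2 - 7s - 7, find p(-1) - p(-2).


p(-1) = -4
p(-2) = -9
p(-1) - p(-2) = -4 + 9 = 5


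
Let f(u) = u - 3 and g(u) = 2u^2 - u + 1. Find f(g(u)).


Substitute g(u) into f:
f(g(u)) = 1*(2u^2 - u + 1) + (-3)
Expand and combine: 2u^2 - u - 2


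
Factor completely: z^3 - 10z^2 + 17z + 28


Try integer roots (divisors of 28). z=7: p(7)=0.
Divide out (z - 7): quotient is z^2 - 3z - 4.
Factor the quadratic: (z - 4)(z + 1)
Result: (z - 7)(z - 4)(z + 1)


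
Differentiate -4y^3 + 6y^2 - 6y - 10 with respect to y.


Apply the power rule term by term:
  d/dy(-4y^3) = -12y^2
  d/dy(6y^2) = 12y
  d/dy(-6y) = -6
  d/dy(-10) = 0
p'(y) = -12y^2 + 12y - 6


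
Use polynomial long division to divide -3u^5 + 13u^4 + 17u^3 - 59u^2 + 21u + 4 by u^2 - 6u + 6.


(-3u^5 + 13u^4 + 17u^3 - 59u^2 + 21u + 4) / (u^2 - 6u + 6)
Step 1: -3u^3 * (u^2 - 6u + 6) = -3u^5 + 18u^4 - 18u^3; subtract.
Step 2: -5u^2 * (u^2 - 6u + 6) = -5u^4 + 30u^3 - 30u^2; subtract.
Step 3: 5u * (u^2 - 6u + 6) = 5u^3 - 30u^2 + 30u; subtract.
Step 4: 1 * (u^2 - 6u + 6) = u^2 - 6u + 6; subtract.
Quotient: -3u^3 - 5u^2 + 5u + 1, Remainder: -3u - 2


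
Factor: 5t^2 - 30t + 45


Roots satisfy r1 + r2 = -b/a = 6 and r1*r2 = c/a = 9.
So r1 = 3, r2 = 3.
5t^2 - 30t + 45 = 5(t - r1)(t - r2) = 5(t - 3)(t - 3)


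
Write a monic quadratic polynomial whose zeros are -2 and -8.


p(t) = (t + 2)(t + 8)
Expand: t^2 + 10t + 16


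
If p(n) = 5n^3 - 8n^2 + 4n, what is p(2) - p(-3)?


p(2) = 16
p(-3) = -219
p(2) - p(-3) = 16 + 219 = 235


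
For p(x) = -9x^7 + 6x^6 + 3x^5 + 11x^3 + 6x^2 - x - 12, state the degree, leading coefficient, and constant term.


Highest power of x is 7, with coefficient -9. Constant term is -12.
Degree = 7, leading coefficient = -9, constant term = -12


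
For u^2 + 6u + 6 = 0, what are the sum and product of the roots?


For au^2+bu+c=0: sum = -b/a, product = c/a.
a=1, b=6, c=6
Sum = -(6)/1 = -6
Product = (6)/1 = 6


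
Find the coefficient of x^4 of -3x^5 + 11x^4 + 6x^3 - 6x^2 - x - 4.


Read off the coefficient of x^4: 11


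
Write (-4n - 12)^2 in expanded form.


Expand (-4n - 12)^2 by repeated multiplication:
= 16n^2 + 96n + 144


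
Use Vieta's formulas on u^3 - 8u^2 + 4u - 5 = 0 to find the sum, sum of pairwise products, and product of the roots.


Monic cubic u^3+bu^2+cu+d=0: sum=-b, pairwise sum=c, product=-d.
b=-8, c=4, d=-5
r1+r2+r3 = 8
r1r2+r1r3+r2r3 = 4
r1r2r3 = 5


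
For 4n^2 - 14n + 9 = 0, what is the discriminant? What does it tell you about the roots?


D = b^2 - 4ac = (-14)^2 - 4(4)(9) = 196 - 144 = 52
Since D > 0: two distinct irrational roots


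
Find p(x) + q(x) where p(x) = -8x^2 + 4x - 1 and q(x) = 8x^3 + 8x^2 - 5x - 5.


Align terms by degree and add:
  -8x^2 + 4x - 1
+ 8x^3 + 8x^2 - 5x - 5
= 8x^3 - x - 6


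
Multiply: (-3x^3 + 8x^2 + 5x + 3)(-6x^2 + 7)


Distribute each term of the first polynomial:
  (-3x^3)(-6x^2 + 7) = 18x^5 - 21x^3
  (8x^2)(-6x^2 + 7) = -48x^4 + 56x^2
  (5x)(-6x^2 + 7) = -30x^3 + 35x
  (3)(-6x^2 + 7) = -18x^2 + 21
Sum: 18x^5 - 48x^4 - 51x^3 + 38x^2 + 35x + 21


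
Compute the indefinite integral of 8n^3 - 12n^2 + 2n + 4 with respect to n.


Reverse power rule on each term:
  ∫ 8n^3 dn = 2n^4
  ∫ -12n^2 dn = -4n^3
  ∫ 2n dn = n^2
  ∫ 4 dn = 4n
F(n) = 2n^4 - 4n^3 + n^2 + 4n + C


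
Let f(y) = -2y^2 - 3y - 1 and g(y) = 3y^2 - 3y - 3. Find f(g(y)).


Substitute g(y) into f:
f(g(y)) = -2*(3y^2 - 3y - 3)^2 + (-3)*(3y^2 - 3y - 3) + (-1)
(3y^2 - 3y - 3)^2 = 9y^4 - 18y^3 - 9y^2 + 18y + 9
Expand and combine: -18y^4 + 36y^3 + 9y^2 - 27y - 10


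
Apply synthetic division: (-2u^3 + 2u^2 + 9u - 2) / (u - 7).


Synthetic division with c = 7. Coefficients: -2, 2, 9, -2
Bring down -2.
  -2 * 7 = -14; -14 + 2 = -12
  -12 * 7 = -84; -84 + 9 = -75
  -75 * 7 = -525; -525 - 2 = -527
Quotient: -2u^2 - 12u - 75, Remainder: -527


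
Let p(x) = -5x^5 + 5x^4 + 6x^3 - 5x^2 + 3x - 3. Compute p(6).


Using direct substitution:
  -5 * (6)^5 = -38880
  5 * (6)^4 = 6480
  6 * (6)^3 = 1296
  -5 * (6)^2 = -180
  3 * (6)^1 = 18
  constant: -3
Sum = -38880 + 6480 + 1296 - 180 + 18 - 3 = -31269


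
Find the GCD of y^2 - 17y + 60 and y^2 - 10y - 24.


Factor each:
  y^2 - 17y + 60 = (y - 12)(y - 5)
  y^2 - 10y - 24 = (y - 12)(y + 2)
Common monic factor: y - 12


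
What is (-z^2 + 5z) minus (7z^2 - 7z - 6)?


Distribute the minus sign:
  (-z^2 + 5z)
- (7z^2 - 7z - 6)
Negate second polynomial: -7z^2 + 7z + 6
Add: -8z^2 + 12z + 6


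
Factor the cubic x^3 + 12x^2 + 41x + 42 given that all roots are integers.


Try integer roots (divisors of 42). x=-2: p(-2)=0.
Divide out (x + 2): quotient is x^2 + 10x + 21.
Factor the quadratic: (x + 7)(x + 3)
Result: (x + 2)(x + 7)(x + 3)


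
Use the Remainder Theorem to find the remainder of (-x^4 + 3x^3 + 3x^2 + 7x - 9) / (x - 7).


By the Remainder Theorem, the remainder equals p(7):
  -1*(7)^4 = -2401
  3*(7)^3 = 1029
  3*(7)^2 = 147
  7*(7)^1 = 49
  constant: -9
Sum: -2401 + 1029 + 147 + 49 - 9 = -1185


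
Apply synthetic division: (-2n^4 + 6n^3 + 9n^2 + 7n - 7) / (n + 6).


Synthetic division with c = -6. Coefficients: -2, 6, 9, 7, -7
Bring down -2.
  -2 * -6 = 12; 12 + 6 = 18
  18 * -6 = -108; -108 + 9 = -99
  -99 * -6 = 594; 594 + 7 = 601
  601 * -6 = -3606; -3606 - 7 = -3613
Quotient: -2n^3 + 18n^2 - 99n + 601, Remainder: -3613


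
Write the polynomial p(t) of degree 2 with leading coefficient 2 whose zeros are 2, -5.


p(t) = 2(t - 2)(t + 5)
Expand: 2t^2 + 6t - 20


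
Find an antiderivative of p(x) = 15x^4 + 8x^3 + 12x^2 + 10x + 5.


Reverse power rule on each term:
  ∫ 15x^4 dx = 3x^5
  ∫ 8x^3 dx = 2x^4
  ∫ 12x^2 dx = 4x^3
  ∫ 10x dx = 5x^2
  ∫ 5 dx = 5x
F(x) = 3x^5 + 2x^4 + 4x^3 + 5x^2 + 5x + C


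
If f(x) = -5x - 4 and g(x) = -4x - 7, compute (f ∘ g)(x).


Substitute g(x) into f:
f(g(x)) = -5*(-4x - 7) + (-4)
Expand and combine: 20x + 31


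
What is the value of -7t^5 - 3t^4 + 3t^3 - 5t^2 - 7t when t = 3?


Using direct substitution:
  -7 * (3)^5 = -1701
  -3 * (3)^4 = -243
  3 * (3)^3 = 81
  -5 * (3)^2 = -45
  -7 * (3)^1 = -21
  constant: 0
Sum = -1701 - 243 + 81 - 45 - 21 + 0 = -1929


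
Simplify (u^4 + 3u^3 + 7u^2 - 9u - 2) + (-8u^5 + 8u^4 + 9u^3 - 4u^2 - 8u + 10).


Align terms by degree and add:
  u^4 + 3u^3 + 7u^2 - 9u - 2
  -8u^5 + 8u^4 + 9u^3 - 4u^2 - 8u + 10
= -8u^5 + 9u^4 + 12u^3 + 3u^2 - 17u + 8


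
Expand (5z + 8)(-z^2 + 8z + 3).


Distribute each term of the first polynomial:
  (5z)(-z^2 + 8z + 3) = -5z^3 + 40z^2 + 15z
  (8)(-z^2 + 8z + 3) = -8z^2 + 64z + 24
Sum: -5z^3 + 32z^2 + 79z + 24


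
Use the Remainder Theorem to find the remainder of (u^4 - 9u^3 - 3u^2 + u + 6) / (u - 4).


By the Remainder Theorem, the remainder equals p(4):
  1*(4)^4 = 256
  -9*(4)^3 = -576
  -3*(4)^2 = -48
  1*(4)^1 = 4
  constant: 6
Sum: 256 - 576 - 48 + 4 + 6 = -358


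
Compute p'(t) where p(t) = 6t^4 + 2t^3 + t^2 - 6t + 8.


Apply the power rule term by term:
  d/dt(6t^4) = 24t^3
  d/dt(2t^3) = 6t^2
  d/dt(t^2) = 2t
  d/dt(-6t) = -6
  d/dt(8) = 0
p'(t) = 24t^3 + 6t^2 + 2t - 6


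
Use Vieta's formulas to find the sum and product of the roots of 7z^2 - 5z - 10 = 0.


For az^2+bz+c=0: sum = -b/a, product = c/a.
a=7, b=-5, c=-10
Sum = -(-5)/7 = 5/7
Product = (-10)/7 = -10/7


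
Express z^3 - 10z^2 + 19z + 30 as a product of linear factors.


Try integer roots (divisors of 30). z=5: p(5)=0.
Divide out (z - 5): quotient is z^2 - 5z - 6.
Factor the quadratic: (z - 6)(z + 1)
Result: (z - 5)(z - 6)(z + 1)


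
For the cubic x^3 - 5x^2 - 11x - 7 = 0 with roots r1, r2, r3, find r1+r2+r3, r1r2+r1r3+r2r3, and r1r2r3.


Monic cubic x^3+bx^2+cx+d=0: sum=-b, pairwise sum=c, product=-d.
b=-5, c=-11, d=-7
r1+r2+r3 = 5
r1r2+r1r3+r2r3 = -11
r1r2r3 = 7


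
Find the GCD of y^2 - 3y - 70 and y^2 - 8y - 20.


Factor each:
  y^2 - 3y - 70 = (y - 10)(y + 7)
  y^2 - 8y - 20 = (y - 10)(y + 2)
Common monic factor: y - 10


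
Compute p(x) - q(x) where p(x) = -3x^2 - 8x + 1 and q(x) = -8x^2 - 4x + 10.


Distribute the minus sign:
  (-3x^2 - 8x + 1)
- (-8x^2 - 4x + 10)
Negate second polynomial: 8x^2 + 4x - 10
Add: 5x^2 - 4x - 9


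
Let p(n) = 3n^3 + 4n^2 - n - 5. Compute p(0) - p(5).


p(0) = -5
p(5) = 465
p(0) - p(5) = -5 - 465 = -470


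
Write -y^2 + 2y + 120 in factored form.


Roots satisfy r1 + r2 = -b/a = 2 and r1*r2 = c/a = -120.
So r1 = 12, r2 = -10.
-y^2 + 2y + 120 = -(y - r1)(y - r2) = -(y - 12)(y + 10)


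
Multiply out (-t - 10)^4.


Expand (-t - 10)^4 by repeated multiplication:
  (-t - 10)^2 = t^2 + 20t + 100
  (-t - 10)^3 = -t^3 - 30t^2 - 300t - 1000
= t^4 + 40t^3 + 600t^2 + 4000t + 10000


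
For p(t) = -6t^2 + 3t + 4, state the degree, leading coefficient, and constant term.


Highest power of t is 2, with coefficient -6. Constant term is 4.
Degree = 2, leading coefficient = -6, constant term = 4


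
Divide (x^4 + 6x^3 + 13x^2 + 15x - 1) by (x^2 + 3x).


(x^4 + 6x^3 + 13x^2 + 15x - 1) / (x^2 + 3x)
Step 1: x^2 * (x^2 + 3x) = x^4 + 3x^3; subtract.
Step 2: 3x * (x^2 + 3x) = 3x^3 + 9x^2; subtract.
Step 3: 4 * (x^2 + 3x) = 4x^2 + 12x; subtract.
Quotient: x^2 + 3x + 4, Remainder: 3x - 1


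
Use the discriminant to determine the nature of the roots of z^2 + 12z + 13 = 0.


D = b^2 - 4ac = (12)^2 - 4(1)(13) = 144 - 52 = 92
Since D > 0: two distinct irrational roots


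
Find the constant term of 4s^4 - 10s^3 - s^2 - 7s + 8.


Read off the constant term: 8


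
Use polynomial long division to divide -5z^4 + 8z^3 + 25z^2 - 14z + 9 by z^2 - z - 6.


(-5z^4 + 8z^3 + 25z^2 - 14z + 9) / (z^2 - z - 6)
Step 1: -5z^2 * (z^2 - z - 6) = -5z^4 + 5z^3 + 30z^2; subtract.
Step 2: 3z * (z^2 - z - 6) = 3z^3 - 3z^2 - 18z; subtract.
Step 3: -2 * (z^2 - z - 6) = -2z^2 + 2z + 12; subtract.
Quotient: -5z^2 + 3z - 2, Remainder: 2z - 3


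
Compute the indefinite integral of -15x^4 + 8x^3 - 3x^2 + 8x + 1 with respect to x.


Reverse power rule on each term:
  ∫ -15x^4 dx = -3x^5
  ∫ 8x^3 dx = 2x^4
  ∫ -3x^2 dx = -x^3
  ∫ 8x dx = 4x^2
  ∫ 1 dx = x
F(x) = -3x^5 + 2x^4 - x^3 + 4x^2 + x + C


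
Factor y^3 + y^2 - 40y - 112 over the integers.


Try integer roots (divisors of -112). y=7: p(7)=0.
Divide out (y - 7): quotient is y^2 + 8y + 16.
Factor the quadratic: (y + 4)(y + 4)
Result: (y - 7)(y + 4)(y + 4)


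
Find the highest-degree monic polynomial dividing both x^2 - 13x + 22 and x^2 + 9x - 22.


Factor each:
  x^2 - 13x + 22 = (x - 2)(x - 11)
  x^2 + 9x - 22 = (x - 2)(x + 11)
Common monic factor: x - 2


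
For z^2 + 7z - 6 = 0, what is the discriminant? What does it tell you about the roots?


D = b^2 - 4ac = (7)^2 - 4(1)(-6) = 49 + 24 = 73
Since D > 0: two distinct irrational roots


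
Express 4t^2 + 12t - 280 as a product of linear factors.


Roots satisfy r1 + r2 = -b/a = -3 and r1*r2 = c/a = -70.
So r1 = -10, r2 = 7.
4t^2 + 12t - 280 = 4(t - r1)(t - r2) = 4(t + 10)(t - 7)


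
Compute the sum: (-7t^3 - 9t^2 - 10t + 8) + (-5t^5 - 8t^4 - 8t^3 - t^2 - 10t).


Align terms by degree and add:
  -7t^3 - 9t^2 - 10t + 8
  -5t^5 - 8t^4 - 8t^3 - t^2 - 10t
= -5t^5 - 8t^4 - 15t^3 - 10t^2 - 20t + 8


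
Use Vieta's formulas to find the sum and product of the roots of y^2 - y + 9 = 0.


For ay^2+by+c=0: sum = -b/a, product = c/a.
a=1, b=-1, c=9
Sum = -(-1)/1 = 1
Product = (9)/1 = 9


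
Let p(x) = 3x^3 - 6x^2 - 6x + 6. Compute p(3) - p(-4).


p(3) = 15
p(-4) = -258
p(3) - p(-4) = 15 + 258 = 273


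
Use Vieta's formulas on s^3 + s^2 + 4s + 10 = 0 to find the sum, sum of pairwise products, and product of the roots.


Monic cubic s^3+bs^2+cs+d=0: sum=-b, pairwise sum=c, product=-d.
b=1, c=4, d=10
r1+r2+r3 = -1
r1r2+r1r3+r2r3 = 4
r1r2r3 = -10


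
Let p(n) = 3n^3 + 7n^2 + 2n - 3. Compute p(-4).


Using direct substitution:
  3 * (-4)^3 = -192
  7 * (-4)^2 = 112
  2 * (-4)^1 = -8
  constant: -3
Sum = -192 + 112 - 8 - 3 = -91


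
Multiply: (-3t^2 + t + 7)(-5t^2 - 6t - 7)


Distribute each term of the first polynomial:
  (-3t^2)(-5t^2 - 6t - 7) = 15t^4 + 18t^3 + 21t^2
  (t)(-5t^2 - 6t - 7) = -5t^3 - 6t^2 - 7t
  (7)(-5t^2 - 6t - 7) = -35t^2 - 42t - 49
Sum: 15t^4 + 13t^3 - 20t^2 - 49t - 49


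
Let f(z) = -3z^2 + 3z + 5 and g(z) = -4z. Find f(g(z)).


Substitute g(z) into f:
f(g(z)) = -3*(-4z)^2 + 3*(-4z) + 5
(-4z)^2 = 16z^2
Expand and combine: -48z^2 - 12z + 5


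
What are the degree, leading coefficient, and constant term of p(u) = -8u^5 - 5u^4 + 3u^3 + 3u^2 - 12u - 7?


Highest power of u is 5, with coefficient -8. Constant term is -7.
Degree = 5, leading coefficient = -8, constant term = -7


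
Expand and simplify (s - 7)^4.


Expand (s - 7)^4 by repeated multiplication:
  (s - 7)^2 = s^2 - 14s + 49
  (s - 7)^3 = s^3 - 21s^2 + 147s - 343
= s^4 - 28s^3 + 294s^2 - 1372s + 2401


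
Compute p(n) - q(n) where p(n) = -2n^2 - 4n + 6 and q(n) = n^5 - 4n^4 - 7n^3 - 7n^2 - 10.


Distribute the minus sign:
  (-2n^2 - 4n + 6)
- (n^5 - 4n^4 - 7n^3 - 7n^2 - 10)
Negate second polynomial: -n^5 + 4n^4 + 7n^3 + 7n^2 + 10
Add: -n^5 + 4n^4 + 7n^3 + 5n^2 - 4n + 16


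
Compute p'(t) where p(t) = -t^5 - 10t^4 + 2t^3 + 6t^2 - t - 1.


Apply the power rule term by term:
  d/dt(-t^5) = -5t^4
  d/dt(-10t^4) = -40t^3
  d/dt(2t^3) = 6t^2
  d/dt(6t^2) = 12t
  d/dt(-t) = -1
  d/dt(-1) = 0
p'(t) = -5t^4 - 40t^3 + 6t^2 + 12t - 1


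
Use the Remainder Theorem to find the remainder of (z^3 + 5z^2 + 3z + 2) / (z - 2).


By the Remainder Theorem, the remainder equals p(2):
  1*(2)^3 = 8
  5*(2)^2 = 20
  3*(2)^1 = 6
  constant: 2
Sum: 8 + 20 + 6 + 2 = 36


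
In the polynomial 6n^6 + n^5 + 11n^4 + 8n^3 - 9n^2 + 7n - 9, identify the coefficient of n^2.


Read off the coefficient of n^2: -9


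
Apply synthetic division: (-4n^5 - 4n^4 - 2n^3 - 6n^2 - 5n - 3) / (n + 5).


Synthetic division with c = -5. Coefficients: -4, -4, -2, -6, -5, -3
Bring down -4.
  -4 * -5 = 20; 20 - 4 = 16
  16 * -5 = -80; -80 - 2 = -82
  -82 * -5 = 410; 410 - 6 = 404
  404 * -5 = -2020; -2020 - 5 = -2025
  -2025 * -5 = 10125; 10125 - 3 = 10122
Quotient: -4n^4 + 16n^3 - 82n^2 + 404n - 2025, Remainder: 10122


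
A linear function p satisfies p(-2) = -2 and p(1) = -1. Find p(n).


p(n) = mn + b. Using p(-2)=-2, p(1)=-1:
m = (-2 + 1)/(-2 - 1) = -1/-3 = 1/3
b = -2 - m*(-2) = -2 + 2/3 = -4/3
p(n) = (1/3)n - (4/3)


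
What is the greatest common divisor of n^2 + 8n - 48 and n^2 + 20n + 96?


Factor each:
  n^2 + 8n - 48 = (n + 12)(n - 4)
  n^2 + 20n + 96 = (n + 12)(n + 8)
Common monic factor: n + 12


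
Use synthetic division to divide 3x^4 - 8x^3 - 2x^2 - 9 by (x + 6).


Synthetic division with c = -6. Coefficients: 3, -8, -2, 0, -9
Bring down 3.
  3 * -6 = -18; -18 - 8 = -26
  -26 * -6 = 156; 156 - 2 = 154
  154 * -6 = -924; -924 + 0 = -924
  -924 * -6 = 5544; 5544 - 9 = 5535
Quotient: 3x^3 - 26x^2 + 154x - 924, Remainder: 5535


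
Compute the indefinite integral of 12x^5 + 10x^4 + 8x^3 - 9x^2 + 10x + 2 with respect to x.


Reverse power rule on each term:
  ∫ 12x^5 dx = 2x^6
  ∫ 10x^4 dx = 2x^5
  ∫ 8x^3 dx = 2x^4
  ∫ -9x^2 dx = -3x^3
  ∫ 10x dx = 5x^2
  ∫ 2 dx = 2x
F(x) = 2x^6 + 2x^5 + 2x^4 - 3x^3 + 5x^2 + 2x + C


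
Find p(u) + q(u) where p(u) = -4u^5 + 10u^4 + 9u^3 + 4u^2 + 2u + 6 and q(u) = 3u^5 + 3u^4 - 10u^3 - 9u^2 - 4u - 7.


Align terms by degree and add:
  -4u^5 + 10u^4 + 9u^3 + 4u^2 + 2u + 6
+ 3u^5 + 3u^4 - 10u^3 - 9u^2 - 4u - 7
= -u^5 + 13u^4 - u^3 - 5u^2 - 2u - 1


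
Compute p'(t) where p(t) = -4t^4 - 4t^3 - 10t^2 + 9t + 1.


Apply the power rule term by term:
  d/dt(-4t^4) = -16t^3
  d/dt(-4t^3) = -12t^2
  d/dt(-10t^2) = -20t
  d/dt(9t) = 9
  d/dt(1) = 0
p'(t) = -16t^3 - 12t^2 - 20t + 9


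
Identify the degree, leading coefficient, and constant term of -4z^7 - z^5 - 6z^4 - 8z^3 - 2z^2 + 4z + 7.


Highest power of z is 7, with coefficient -4. Constant term is 7.
Degree = 7, leading coefficient = -4, constant term = 7


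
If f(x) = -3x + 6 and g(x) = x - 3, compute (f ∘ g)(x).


Substitute g(x) into f:
f(g(x)) = -3*(x - 3) + 6
Expand and combine: -3x + 15


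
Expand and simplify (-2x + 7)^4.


Expand (-2x + 7)^4 by repeated multiplication:
  (-2x + 7)^2 = 4x^2 - 28x + 49
  (-2x + 7)^3 = -8x^3 + 84x^2 - 294x + 343
= 16x^4 - 224x^3 + 1176x^2 - 2744x + 2401


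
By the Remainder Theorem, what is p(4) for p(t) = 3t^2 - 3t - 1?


By the Remainder Theorem, the remainder equals p(4):
  3*(4)^2 = 48
  -3*(4)^1 = -12
  constant: -1
Sum: 48 - 12 - 1 = 35


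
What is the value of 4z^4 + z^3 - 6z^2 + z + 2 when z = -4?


Using direct substitution:
  4 * (-4)^4 = 1024
  1 * (-4)^3 = -64
  -6 * (-4)^2 = -96
  1 * (-4)^1 = -4
  constant: 2
Sum = 1024 - 64 - 96 - 4 + 2 = 862


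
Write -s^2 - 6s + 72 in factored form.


Roots satisfy r1 + r2 = -b/a = -6 and r1*r2 = c/a = -72.
So r1 = 6, r2 = -12.
-s^2 - 6s + 72 = -(s - r1)(s - r2) = -(s - 6)(s + 12)


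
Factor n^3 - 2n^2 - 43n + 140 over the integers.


Try integer roots (divisors of 140). n=5: p(5)=0.
Divide out (n - 5): quotient is n^2 + 3n - 28.
Factor the quadratic: (n - 4)(n + 7)
Result: (n - 5)(n - 4)(n + 7)


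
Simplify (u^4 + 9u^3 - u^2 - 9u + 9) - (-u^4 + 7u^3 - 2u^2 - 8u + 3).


Distribute the minus sign:
  (u^4 + 9u^3 - u^2 - 9u + 9)
- (-u^4 + 7u^3 - 2u^2 - 8u + 3)
Negate second polynomial: u^4 - 7u^3 + 2u^2 + 8u - 3
Add: 2u^4 + 2u^3 + u^2 - u + 6


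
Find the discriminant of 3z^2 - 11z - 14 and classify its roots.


D = b^2 - 4ac = (-11)^2 - 4(3)(-14) = 121 + 168 = 289
Since D > 0: two distinct rational roots


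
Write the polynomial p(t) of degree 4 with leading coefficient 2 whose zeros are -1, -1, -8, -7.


p(t) = 2(t + 1)(t + 1)(t + 8)(t + 7)
Expand: 2t^4 + 34t^3 + 174t^2 + 254t + 112


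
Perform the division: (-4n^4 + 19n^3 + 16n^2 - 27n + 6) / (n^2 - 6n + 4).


(-4n^4 + 19n^3 + 16n^2 - 27n + 6) / (n^2 - 6n + 4)
Step 1: -4n^2 * (n^2 - 6n + 4) = -4n^4 + 24n^3 - 16n^2; subtract.
Step 2: -5n * (n^2 - 6n + 4) = -5n^3 + 30n^2 - 20n; subtract.
Step 3: 2 * (n^2 - 6n + 4) = 2n^2 - 12n + 8; subtract.
Quotient: -4n^2 - 5n + 2, Remainder: 5n - 2


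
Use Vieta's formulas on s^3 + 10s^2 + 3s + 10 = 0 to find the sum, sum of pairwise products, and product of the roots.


Monic cubic s^3+bs^2+cs+d=0: sum=-b, pairwise sum=c, product=-d.
b=10, c=3, d=10
r1+r2+r3 = -10
r1r2+r1r3+r2r3 = 3
r1r2r3 = -10


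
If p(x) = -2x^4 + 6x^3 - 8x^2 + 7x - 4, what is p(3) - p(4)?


p(3) = -55
p(4) = -232
p(3) - p(4) = -55 + 232 = 177


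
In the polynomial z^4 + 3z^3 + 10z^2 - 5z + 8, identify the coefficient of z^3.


Read off the coefficient of z^3: 3


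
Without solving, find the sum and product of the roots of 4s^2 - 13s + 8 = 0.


For as^2+bs+c=0: sum = -b/a, product = c/a.
a=4, b=-13, c=8
Sum = -(-13)/4 = 13/4
Product = (8)/4 = 2


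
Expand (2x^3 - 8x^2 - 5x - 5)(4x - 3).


Distribute each term of the first polynomial:
  (2x^3)(4x - 3) = 8x^4 - 6x^3
  (-8x^2)(4x - 3) = -32x^3 + 24x^2
  (-5x)(4x - 3) = -20x^2 + 15x
  (-5)(4x - 3) = -20x + 15
Sum: 8x^4 - 38x^3 + 4x^2 - 5x + 15


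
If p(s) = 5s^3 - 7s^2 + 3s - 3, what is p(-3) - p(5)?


p(-3) = -210
p(5) = 462
p(-3) - p(5) = -210 - 462 = -672


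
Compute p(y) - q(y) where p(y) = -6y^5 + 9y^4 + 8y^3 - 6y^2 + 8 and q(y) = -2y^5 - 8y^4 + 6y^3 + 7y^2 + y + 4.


Distribute the minus sign:
  (-6y^5 + 9y^4 + 8y^3 - 6y^2 + 8)
- (-2y^5 - 8y^4 + 6y^3 + 7y^2 + y + 4)
Negate second polynomial: 2y^5 + 8y^4 - 6y^3 - 7y^2 - y - 4
Add: -4y^5 + 17y^4 + 2y^3 - 13y^2 - y + 4


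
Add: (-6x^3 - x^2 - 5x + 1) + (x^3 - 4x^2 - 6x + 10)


Align terms by degree and add:
  -6x^3 - x^2 - 5x + 1
+ x^3 - 4x^2 - 6x + 10
= -5x^3 - 5x^2 - 11x + 11


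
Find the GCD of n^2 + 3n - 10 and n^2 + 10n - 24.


Factor each:
  n^2 + 3n - 10 = (n - 2)(n + 5)
  n^2 + 10n - 24 = (n - 2)(n + 12)
Common monic factor: n - 2


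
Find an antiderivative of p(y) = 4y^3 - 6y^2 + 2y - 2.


Reverse power rule on each term:
  ∫ 4y^3 dy = y^4
  ∫ -6y^2 dy = -2y^3
  ∫ 2y dy = y^2
  ∫ -2 dy = -2y
F(y) = y^4 - 2y^3 + y^2 - 2y + C


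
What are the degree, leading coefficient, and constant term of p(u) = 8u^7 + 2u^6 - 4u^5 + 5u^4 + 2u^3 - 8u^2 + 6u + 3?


Highest power of u is 7, with coefficient 8. Constant term is 3.
Degree = 7, leading coefficient = 8, constant term = 3


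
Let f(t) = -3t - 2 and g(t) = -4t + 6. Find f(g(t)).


Substitute g(t) into f:
f(g(t)) = -3*(-4t + 6) + (-2)
Expand and combine: 12t - 20


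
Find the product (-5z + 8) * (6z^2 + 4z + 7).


Distribute each term of the first polynomial:
  (-5z)(6z^2 + 4z + 7) = -30z^3 - 20z^2 - 35z
  (8)(6z^2 + 4z + 7) = 48z^2 + 32z + 56
Sum: -30z^3 + 28z^2 - 3z + 56


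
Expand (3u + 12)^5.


Expand (3u + 12)^5 by repeated multiplication:
  (3u + 12)^2 = 9u^2 + 72u + 144
  (3u + 12)^3 = 27u^3 + 324u^2 + 1296u + 1728
  (3u + 12)^4 = 81u^4 + 1296u^3 + 7776u^2 + 20736u + 20736
= 243u^5 + 4860u^4 + 38880u^3 + 155520u^2 + 311040u + 248832


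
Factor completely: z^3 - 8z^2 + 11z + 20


Try integer roots (divisors of 20). z=5: p(5)=0.
Divide out (z - 5): quotient is z^2 - 3z - 4.
Factor the quadratic: (z + 1)(z - 4)
Result: (z - 5)(z + 1)(z - 4)


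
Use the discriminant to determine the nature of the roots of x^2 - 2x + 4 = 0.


D = b^2 - 4ac = (-2)^2 - 4(1)(4) = 4 - 16 = -12
Since D < 0: two complex conjugate roots (no real roots)


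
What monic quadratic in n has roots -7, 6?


p(n) = (n + 7)(n - 6)
Expand: n^2 + n - 42


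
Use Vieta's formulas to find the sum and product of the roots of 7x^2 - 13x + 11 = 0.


For ax^2+bx+c=0: sum = -b/a, product = c/a.
a=7, b=-13, c=11
Sum = -(-13)/7 = 13/7
Product = (11)/7 = 11/7


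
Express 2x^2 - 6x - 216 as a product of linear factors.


Roots satisfy r1 + r2 = -b/a = 3 and r1*r2 = c/a = -108.
So r1 = -9, r2 = 12.
2x^2 - 6x - 216 = 2(x - r1)(x - r2) = 2(x + 9)(x - 12)


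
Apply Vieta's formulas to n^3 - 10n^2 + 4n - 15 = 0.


Monic cubic n^3+bn^2+cn+d=0: sum=-b, pairwise sum=c, product=-d.
b=-10, c=4, d=-15
r1+r2+r3 = 10
r1r2+r1r3+r2r3 = 4
r1r2r3 = 15


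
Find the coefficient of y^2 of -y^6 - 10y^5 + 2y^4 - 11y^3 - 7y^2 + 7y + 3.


Read off the coefficient of y^2: -7


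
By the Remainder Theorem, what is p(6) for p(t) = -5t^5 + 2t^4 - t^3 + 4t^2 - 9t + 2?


By the Remainder Theorem, the remainder equals p(6):
  -5*(6)^5 = -38880
  2*(6)^4 = 2592
  -1*(6)^3 = -216
  4*(6)^2 = 144
  -9*(6)^1 = -54
  constant: 2
Sum: -38880 + 2592 - 216 + 144 - 54 + 2 = -36412


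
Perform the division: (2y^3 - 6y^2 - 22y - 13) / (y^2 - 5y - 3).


(2y^3 - 6y^2 - 22y - 13) / (y^2 - 5y - 3)
Step 1: 2y * (y^2 - 5y - 3) = 2y^3 - 10y^2 - 6y; subtract.
Step 2: 4 * (y^2 - 5y - 3) = 4y^2 - 20y - 12; subtract.
Quotient: 2y + 4, Remainder: 4y - 1


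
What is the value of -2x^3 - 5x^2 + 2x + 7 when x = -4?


Using direct substitution:
  -2 * (-4)^3 = 128
  -5 * (-4)^2 = -80
  2 * (-4)^1 = -8
  constant: 7
Sum = 128 - 80 - 8 + 7 = 47


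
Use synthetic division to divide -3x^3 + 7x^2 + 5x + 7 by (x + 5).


Synthetic division with c = -5. Coefficients: -3, 7, 5, 7
Bring down -3.
  -3 * -5 = 15; 15 + 7 = 22
  22 * -5 = -110; -110 + 5 = -105
  -105 * -5 = 525; 525 + 7 = 532
Quotient: -3x^2 + 22x - 105, Remainder: 532


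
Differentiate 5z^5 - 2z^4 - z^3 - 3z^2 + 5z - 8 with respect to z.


Apply the power rule term by term:
  d/dz(5z^5) = 25z^4
  d/dz(-2z^4) = -8z^3
  d/dz(-z^3) = -3z^2
  d/dz(-3z^2) = -6z
  d/dz(5z) = 5
  d/dz(-8) = 0
p'(z) = 25z^4 - 8z^3 - 3z^2 - 6z + 5


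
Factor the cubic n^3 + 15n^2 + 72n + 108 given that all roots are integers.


Try integer roots (divisors of 108). n=-6: p(-6)=0.
Divide out (n + 6): quotient is n^2 + 9n + 18.
Factor the quadratic: (n + 6)(n + 3)
Result: (n + 6)(n + 6)(n + 3)


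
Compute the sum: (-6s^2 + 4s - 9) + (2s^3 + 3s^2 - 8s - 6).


Align terms by degree and add:
  -6s^2 + 4s - 9
+ 2s^3 + 3s^2 - 8s - 6
= 2s^3 - 3s^2 - 4s - 15


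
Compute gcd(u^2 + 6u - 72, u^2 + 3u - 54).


Factor each:
  u^2 + 6u - 72 = (u - 6)(u + 12)
  u^2 + 3u - 54 = (u - 6)(u + 9)
Common monic factor: u - 6


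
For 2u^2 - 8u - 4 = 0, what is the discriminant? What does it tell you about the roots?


D = b^2 - 4ac = (-8)^2 - 4(2)(-4) = 64 + 32 = 96
Since D > 0: two distinct irrational roots


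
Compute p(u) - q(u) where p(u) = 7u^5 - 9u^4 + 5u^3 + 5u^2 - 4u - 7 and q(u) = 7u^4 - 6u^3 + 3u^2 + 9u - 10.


Distribute the minus sign:
  (7u^5 - 9u^4 + 5u^3 + 5u^2 - 4u - 7)
- (7u^4 - 6u^3 + 3u^2 + 9u - 10)
Negate second polynomial: -7u^4 + 6u^3 - 3u^2 - 9u + 10
Add: 7u^5 - 16u^4 + 11u^3 + 2u^2 - 13u + 3


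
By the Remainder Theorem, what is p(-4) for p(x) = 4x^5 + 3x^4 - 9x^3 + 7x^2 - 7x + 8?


By the Remainder Theorem, the remainder equals p(-4):
  4*(-4)^5 = -4096
  3*(-4)^4 = 768
  -9*(-4)^3 = 576
  7*(-4)^2 = 112
  -7*(-4)^1 = 28
  constant: 8
Sum: -4096 + 768 + 576 + 112 + 28 + 8 = -2604


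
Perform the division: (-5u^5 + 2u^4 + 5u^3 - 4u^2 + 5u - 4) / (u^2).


(-5u^5 + 2u^4 + 5u^3 - 4u^2 + 5u - 4) / (u^2)
Step 1: -5u^3 * (u^2) = -5u^5; subtract.
Step 2: 2u^2 * (u^2) = 2u^4; subtract.
Step 3: 5u * (u^2) = 5u^3; subtract.
Step 4: -4 * (u^2) = -4u^2; subtract.
Quotient: -5u^3 + 2u^2 + 5u - 4, Remainder: 5u - 4


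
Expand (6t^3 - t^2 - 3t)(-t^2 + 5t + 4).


Distribute each term of the first polynomial:
  (6t^3)(-t^2 + 5t + 4) = -6t^5 + 30t^4 + 24t^3
  (-t^2)(-t^2 + 5t + 4) = t^4 - 5t^3 - 4t^2
  (-3t)(-t^2 + 5t + 4) = 3t^3 - 15t^2 - 12t
Sum: -6t^5 + 31t^4 + 22t^3 - 19t^2 - 12t


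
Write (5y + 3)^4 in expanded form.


Expand (5y + 3)^4 by repeated multiplication:
  (5y + 3)^2 = 25y^2 + 30y + 9
  (5y + 3)^3 = 125y^3 + 225y^2 + 135y + 27
= 625y^4 + 1500y^3 + 1350y^2 + 540y + 81


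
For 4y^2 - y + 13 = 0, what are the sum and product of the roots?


For ay^2+by+c=0: sum = -b/a, product = c/a.
a=4, b=-1, c=13
Sum = -(-1)/4 = 1/4
Product = (13)/4 = 13/4


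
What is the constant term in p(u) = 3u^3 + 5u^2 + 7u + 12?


Read off the constant term: 12


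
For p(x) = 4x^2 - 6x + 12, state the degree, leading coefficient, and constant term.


Highest power of x is 2, with coefficient 4. Constant term is 12.
Degree = 2, leading coefficient = 4, constant term = 12


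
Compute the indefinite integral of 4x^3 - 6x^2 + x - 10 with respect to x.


Reverse power rule on each term:
  ∫ 4x^3 dx = x^4
  ∫ -6x^2 dx = -2x^3
  ∫ x dx = (1/2)x^2
  ∫ -10 dx = -10x
F(x) = x^4 - 2x^3 + (1/2)x^2 - 10x + C


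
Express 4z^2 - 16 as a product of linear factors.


Roots satisfy r1 + r2 = -b/a = 0 and r1*r2 = c/a = -4.
So r1 = -2, r2 = 2.
4z^2 - 16 = 4(z - r1)(z - r2) = 4(z + 2)(z - 2)


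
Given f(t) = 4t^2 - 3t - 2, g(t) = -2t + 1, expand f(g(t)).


Substitute g(t) into f:
f(g(t)) = 4*(-2t + 1)^2 + (-3)*(-2t + 1) + (-2)
(-2t + 1)^2 = 4t^2 - 4t + 1
Expand and combine: 16t^2 - 10t - 1


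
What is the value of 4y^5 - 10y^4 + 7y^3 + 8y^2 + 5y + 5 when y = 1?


Using direct substitution:
  4 * (1)^5 = 4
  -10 * (1)^4 = -10
  7 * (1)^3 = 7
  8 * (1)^2 = 8
  5 * (1)^1 = 5
  constant: 5
Sum = 4 - 10 + 7 + 8 + 5 + 5 = 19


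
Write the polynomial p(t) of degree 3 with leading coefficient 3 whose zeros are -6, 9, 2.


p(t) = 3(t + 6)(t - 9)(t - 2)
Expand: 3t^3 - 15t^2 - 144t + 324


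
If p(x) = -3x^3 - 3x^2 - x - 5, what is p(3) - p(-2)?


p(3) = -116
p(-2) = 9
p(3) - p(-2) = -116 - 9 = -125


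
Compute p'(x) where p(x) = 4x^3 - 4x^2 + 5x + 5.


Apply the power rule term by term:
  d/dx(4x^3) = 12x^2
  d/dx(-4x^2) = -8x
  d/dx(5x) = 5
  d/dx(5) = 0
p'(x) = 12x^2 - 8x + 5


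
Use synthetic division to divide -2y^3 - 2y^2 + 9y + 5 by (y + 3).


Synthetic division with c = -3. Coefficients: -2, -2, 9, 5
Bring down -2.
  -2 * -3 = 6; 6 - 2 = 4
  4 * -3 = -12; -12 + 9 = -3
  -3 * -3 = 9; 9 + 5 = 14
Quotient: -2y^2 + 4y - 3, Remainder: 14


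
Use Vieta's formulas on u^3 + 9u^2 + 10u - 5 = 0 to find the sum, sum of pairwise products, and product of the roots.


Monic cubic u^3+bu^2+cu+d=0: sum=-b, pairwise sum=c, product=-d.
b=9, c=10, d=-5
r1+r2+r3 = -9
r1r2+r1r3+r2r3 = 10
r1r2r3 = 5


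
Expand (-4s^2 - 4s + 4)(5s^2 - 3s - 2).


Distribute each term of the first polynomial:
  (-4s^2)(5s^2 - 3s - 2) = -20s^4 + 12s^3 + 8s^2
  (-4s)(5s^2 - 3s - 2) = -20s^3 + 12s^2 + 8s
  (4)(5s^2 - 3s - 2) = 20s^2 - 12s - 8
Sum: -20s^4 - 8s^3 + 40s^2 - 4s - 8


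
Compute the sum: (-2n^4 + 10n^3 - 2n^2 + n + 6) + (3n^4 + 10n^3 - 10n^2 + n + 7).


Align terms by degree and add:
  -2n^4 + 10n^3 - 2n^2 + n + 6
+ 3n^4 + 10n^3 - 10n^2 + n + 7
= n^4 + 20n^3 - 12n^2 + 2n + 13


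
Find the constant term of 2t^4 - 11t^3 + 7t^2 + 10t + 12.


Read off the constant term: 12


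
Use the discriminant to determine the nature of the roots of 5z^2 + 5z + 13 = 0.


D = b^2 - 4ac = (5)^2 - 4(5)(13) = 25 - 260 = -235
Since D < 0: two complex conjugate roots (no real roots)


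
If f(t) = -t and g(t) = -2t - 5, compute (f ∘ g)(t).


Substitute g(t) into f:
f(g(t)) = -1*(-2t - 5)
Expand and combine: 2t + 5


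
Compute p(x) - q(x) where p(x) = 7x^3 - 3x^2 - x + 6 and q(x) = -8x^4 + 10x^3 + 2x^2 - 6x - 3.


Distribute the minus sign:
  (7x^3 - 3x^2 - x + 6)
- (-8x^4 + 10x^3 + 2x^2 - 6x - 3)
Negate second polynomial: 8x^4 - 10x^3 - 2x^2 + 6x + 3
Add: 8x^4 - 3x^3 - 5x^2 + 5x + 9


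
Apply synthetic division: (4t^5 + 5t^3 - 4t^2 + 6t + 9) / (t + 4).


Synthetic division with c = -4. Coefficients: 4, 0, 5, -4, 6, 9
Bring down 4.
  4 * -4 = -16; -16 + 0 = -16
  -16 * -4 = 64; 64 + 5 = 69
  69 * -4 = -276; -276 - 4 = -280
  -280 * -4 = 1120; 1120 + 6 = 1126
  1126 * -4 = -4504; -4504 + 9 = -4495
Quotient: 4t^4 - 16t^3 + 69t^2 - 280t + 1126, Remainder: -4495


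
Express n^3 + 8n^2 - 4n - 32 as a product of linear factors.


Try integer roots (divisors of -32). n=-8: p(-8)=0.
Divide out (n + 8): quotient is n^2 - 4.
Factor the quadratic: (n + 2)(n - 2)
Result: (n + 8)(n + 2)(n - 2)


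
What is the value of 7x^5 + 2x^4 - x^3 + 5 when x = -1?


Using direct substitution:
  7 * (-1)^5 = -7
  2 * (-1)^4 = 2
  -1 * (-1)^3 = 1
  0 * (-1)^2 = 0
  0 * (-1)^1 = 0
  constant: 5
Sum = -7 + 2 + 1 + 0 + 0 + 5 = 1


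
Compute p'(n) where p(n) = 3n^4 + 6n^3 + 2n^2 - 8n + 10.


Apply the power rule term by term:
  d/dn(3n^4) = 12n^3
  d/dn(6n^3) = 18n^2
  d/dn(2n^2) = 4n
  d/dn(-8n) = -8
  d/dn(10) = 0
p'(n) = 12n^3 + 18n^2 + 4n - 8


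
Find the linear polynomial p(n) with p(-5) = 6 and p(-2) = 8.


p(n) = mn + b. Using p(-5)=6, p(-2)=8:
m = (6 - 8)/(-5 + 2) = -2/-3 = 2/3
b = 6 - m*(-5) = 6 + 10/3 = 28/3
p(n) = (2/3)n + (28/3)


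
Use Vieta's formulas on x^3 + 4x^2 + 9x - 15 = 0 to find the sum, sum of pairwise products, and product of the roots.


Monic cubic x^3+bx^2+cx+d=0: sum=-b, pairwise sum=c, product=-d.
b=4, c=9, d=-15
r1+r2+r3 = -4
r1r2+r1r3+r2r3 = 9
r1r2r3 = 15


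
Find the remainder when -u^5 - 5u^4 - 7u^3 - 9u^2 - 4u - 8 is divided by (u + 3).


By the Remainder Theorem, the remainder equals p(-3):
  -1*(-3)^5 = 243
  -5*(-3)^4 = -405
  -7*(-3)^3 = 189
  -9*(-3)^2 = -81
  -4*(-3)^1 = 12
  constant: -8
Sum: 243 - 405 + 189 - 81 + 12 - 8 = -50


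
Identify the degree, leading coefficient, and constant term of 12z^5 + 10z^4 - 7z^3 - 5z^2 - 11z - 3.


Highest power of z is 5, with coefficient 12. Constant term is -3.
Degree = 5, leading coefficient = 12, constant term = -3


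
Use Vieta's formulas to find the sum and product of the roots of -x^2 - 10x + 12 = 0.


For ax^2+bx+c=0: sum = -b/a, product = c/a.
a=-1, b=-10, c=12
Sum = -(-10)/-1 = -10
Product = (12)/-1 = -12


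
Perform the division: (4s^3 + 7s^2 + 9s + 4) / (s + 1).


(4s^3 + 7s^2 + 9s + 4) / (s + 1)
Step 1: 4s^2 * (s + 1) = 4s^3 + 4s^2; subtract.
Step 2: 3s * (s + 1) = 3s^2 + 3s; subtract.
Step 3: 6 * (s + 1) = 6s + 6; subtract.
Quotient: 4s^2 + 3s + 6, Remainder: -2


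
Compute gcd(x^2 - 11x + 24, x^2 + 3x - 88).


Factor each:
  x^2 - 11x + 24 = (x - 8)(x - 3)
  x^2 + 3x - 88 = (x - 8)(x + 11)
Common monic factor: x - 8


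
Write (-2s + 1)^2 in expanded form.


Expand (-2s + 1)^2 by repeated multiplication:
= 4s^2 - 4s + 1


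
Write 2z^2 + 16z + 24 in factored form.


Roots satisfy r1 + r2 = -b/a = -8 and r1*r2 = c/a = 12.
So r1 = -6, r2 = -2.
2z^2 + 16z + 24 = 2(z - r1)(z - r2) = 2(z + 6)(z + 2)


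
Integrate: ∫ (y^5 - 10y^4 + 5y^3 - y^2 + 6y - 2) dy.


Reverse power rule on each term:
  ∫ y^5 dy = (1/6)y^6
  ∫ -10y^4 dy = -2y^5
  ∫ 5y^3 dy = (5/4)y^4
  ∫ -y^2 dy = -(1/3)y^3
  ∫ 6y dy = 3y^2
  ∫ -2 dy = -2y
F(y) = (1/6)y^6 - 2y^5 + (5/4)y^4 - (1/3)y^3 + 3y^2 - 2y + C


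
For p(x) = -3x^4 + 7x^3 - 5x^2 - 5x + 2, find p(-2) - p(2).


p(-2) = -112
p(2) = -20
p(-2) - p(2) = -112 + 20 = -92


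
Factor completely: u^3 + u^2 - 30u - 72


Try integer roots (divisors of -72). u=6: p(6)=0.
Divide out (u - 6): quotient is u^2 + 7u + 12.
Factor the quadratic: (u + 3)(u + 4)
Result: (u - 6)(u + 3)(u + 4)


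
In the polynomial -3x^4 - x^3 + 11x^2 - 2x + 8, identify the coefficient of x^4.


Read off the coefficient of x^4: -3


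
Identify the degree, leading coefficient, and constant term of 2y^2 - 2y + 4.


Highest power of y is 2, with coefficient 2. Constant term is 4.
Degree = 2, leading coefficient = 2, constant term = 4


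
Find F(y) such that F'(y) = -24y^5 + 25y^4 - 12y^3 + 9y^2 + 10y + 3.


Reverse power rule on each term:
  ∫ -24y^5 dy = -4y^6
  ∫ 25y^4 dy = 5y^5
  ∫ -12y^3 dy = -3y^4
  ∫ 9y^2 dy = 3y^3
  ∫ 10y dy = 5y^2
  ∫ 3 dy = 3y
F(y) = -4y^6 + 5y^5 - 3y^4 + 3y^3 + 5y^2 + 3y + C


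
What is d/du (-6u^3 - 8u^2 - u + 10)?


Apply the power rule term by term:
  d/du(-6u^3) = -18u^2
  d/du(-8u^2) = -16u
  d/du(-u) = -1
  d/du(10) = 0
p'(u) = -18u^2 - 16u - 1


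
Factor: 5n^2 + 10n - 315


Roots satisfy r1 + r2 = -b/a = -2 and r1*r2 = c/a = -63.
So r1 = -9, r2 = 7.
5n^2 + 10n - 315 = 5(n - r1)(n - r2) = 5(n + 9)(n - 7)


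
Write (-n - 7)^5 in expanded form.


Expand (-n - 7)^5 by repeated multiplication:
  (-n - 7)^2 = n^2 + 14n + 49
  (-n - 7)^3 = -n^3 - 21n^2 - 147n - 343
  (-n - 7)^4 = n^4 + 28n^3 + 294n^2 + 1372n + 2401
= -n^5 - 35n^4 - 490n^3 - 3430n^2 - 12005n - 16807


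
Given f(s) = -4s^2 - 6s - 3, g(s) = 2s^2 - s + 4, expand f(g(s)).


Substitute g(s) into f:
f(g(s)) = -4*(2s^2 - s + 4)^2 + (-6)*(2s^2 - s + 4) + (-3)
(2s^2 - s + 4)^2 = 4s^4 - 4s^3 + 17s^2 - 8s + 16
Expand and combine: -16s^4 + 16s^3 - 80s^2 + 38s - 91


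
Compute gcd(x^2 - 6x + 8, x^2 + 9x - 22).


Factor each:
  x^2 - 6x + 8 = (x - 2)(x - 4)
  x^2 + 9x - 22 = (x - 2)(x + 11)
Common monic factor: x - 2


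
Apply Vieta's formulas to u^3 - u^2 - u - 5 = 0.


Monic cubic u^3+bu^2+cu+d=0: sum=-b, pairwise sum=c, product=-d.
b=-1, c=-1, d=-5
r1+r2+r3 = 1
r1r2+r1r3+r2r3 = -1
r1r2r3 = 5


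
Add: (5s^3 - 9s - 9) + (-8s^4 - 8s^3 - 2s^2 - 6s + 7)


Align terms by degree and add:
  5s^3 - 9s - 9
  -8s^4 - 8s^3 - 2s^2 - 6s + 7
= -8s^4 - 3s^3 - 2s^2 - 15s - 2


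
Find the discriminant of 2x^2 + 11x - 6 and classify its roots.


D = b^2 - 4ac = (11)^2 - 4(2)(-6) = 121 + 48 = 169
Since D > 0: two distinct rational roots


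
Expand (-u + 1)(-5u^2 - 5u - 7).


Distribute each term of the first polynomial:
  (-u)(-5u^2 - 5u - 7) = 5u^3 + 5u^2 + 7u
  (1)(-5u^2 - 5u - 7) = -5u^2 - 5u - 7
Sum: 5u^3 + 2u - 7


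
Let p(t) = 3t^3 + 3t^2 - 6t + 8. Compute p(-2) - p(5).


p(-2) = 8
p(5) = 428
p(-2) - p(5) = 8 - 428 = -420


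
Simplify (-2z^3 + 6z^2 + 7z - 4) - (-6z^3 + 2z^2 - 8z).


Distribute the minus sign:
  (-2z^3 + 6z^2 + 7z - 4)
- (-6z^3 + 2z^2 - 8z)
Negate second polynomial: 6z^3 - 2z^2 + 8z
Add: 4z^3 + 4z^2 + 15z - 4
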